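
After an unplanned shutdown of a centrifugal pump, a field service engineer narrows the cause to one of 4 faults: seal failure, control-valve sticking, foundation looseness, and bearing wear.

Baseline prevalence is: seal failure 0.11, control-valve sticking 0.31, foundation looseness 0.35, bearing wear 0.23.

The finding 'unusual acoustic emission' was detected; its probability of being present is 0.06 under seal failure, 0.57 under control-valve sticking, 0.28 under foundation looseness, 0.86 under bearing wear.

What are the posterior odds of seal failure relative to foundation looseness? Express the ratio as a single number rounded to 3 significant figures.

0.0673

Unnormalized posterior weight (prior times the finding likelihood) for each of the two hypotheses:
  seal failure: 0.11 × 0.06 = 0.0066
  foundation looseness: 0.35 × 0.28 = 0.098
Posterior odds = 0.0066 / 0.098 ≈ 0.0673.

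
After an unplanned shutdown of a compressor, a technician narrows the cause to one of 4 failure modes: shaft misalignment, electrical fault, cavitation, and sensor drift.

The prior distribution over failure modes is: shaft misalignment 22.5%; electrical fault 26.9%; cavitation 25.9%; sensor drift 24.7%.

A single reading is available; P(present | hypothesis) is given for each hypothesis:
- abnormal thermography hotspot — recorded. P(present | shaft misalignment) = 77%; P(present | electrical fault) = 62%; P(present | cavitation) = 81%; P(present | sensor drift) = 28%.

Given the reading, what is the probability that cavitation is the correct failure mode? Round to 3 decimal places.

By Bayes' rule, the unnormalized weight for each hypothesis is prior × likelihood:
  shaft misalignment: 0.225 × 0.77 = 0.17325
  electrical fault: 0.269 × 0.62 = 0.16678
  cavitation: 0.259 × 0.81 = 0.20979
  sensor drift: 0.247 × 0.28 = 0.06916
The unnormalized weights sum to 0.61898.
P(cavitation | evidence) = 0.20979 / 0.61898 ≈ 0.339.

0.339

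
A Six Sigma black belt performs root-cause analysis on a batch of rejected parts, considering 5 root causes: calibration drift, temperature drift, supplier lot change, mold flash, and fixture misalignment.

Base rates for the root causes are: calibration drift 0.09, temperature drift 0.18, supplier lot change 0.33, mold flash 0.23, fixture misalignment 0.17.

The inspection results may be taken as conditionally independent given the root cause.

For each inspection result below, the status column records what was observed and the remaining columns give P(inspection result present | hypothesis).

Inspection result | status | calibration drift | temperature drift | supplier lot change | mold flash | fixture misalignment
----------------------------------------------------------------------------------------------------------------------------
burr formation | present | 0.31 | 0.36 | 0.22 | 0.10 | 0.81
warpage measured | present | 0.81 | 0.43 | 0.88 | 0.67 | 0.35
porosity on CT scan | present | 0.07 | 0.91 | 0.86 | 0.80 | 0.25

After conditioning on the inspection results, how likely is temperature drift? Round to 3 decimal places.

0.239

Multiply each prior by the joint likelihood of the inspection result pattern:
  calibration drift: 0.09 × 0.31 × 0.81 × 0.07 = 0.0015819
  temperature drift: 0.18 × 0.36 × 0.43 × 0.91 = 0.025356
  supplier lot change: 0.33 × 0.22 × 0.88 × 0.86 = 0.054944
  mold flash: 0.23 × 0.10 × 0.67 × 0.80 = 0.012328
  fixture misalignment: 0.17 × 0.81 × 0.35 × 0.25 = 0.012049
The unnormalized weights sum to 0.10626.
P(temperature drift | evidence) = 0.025356 / 0.10626 ≈ 0.239.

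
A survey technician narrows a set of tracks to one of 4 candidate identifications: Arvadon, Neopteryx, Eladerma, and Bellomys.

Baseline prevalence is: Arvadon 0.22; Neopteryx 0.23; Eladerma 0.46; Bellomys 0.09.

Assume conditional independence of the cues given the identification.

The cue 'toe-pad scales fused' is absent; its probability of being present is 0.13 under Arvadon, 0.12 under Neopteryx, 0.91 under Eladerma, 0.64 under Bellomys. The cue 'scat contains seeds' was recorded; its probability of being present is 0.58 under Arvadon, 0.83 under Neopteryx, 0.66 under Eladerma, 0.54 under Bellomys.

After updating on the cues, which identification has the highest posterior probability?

Neopteryx

Multiply each prior by the joint likelihood of the cue pattern (using 1 − P(present | H) for each absent cue):
  Arvadon: 0.22 × (1 − 0.13) × 0.58 = 0.11101
  Neopteryx: 0.23 × (1 − 0.12) × 0.83 = 0.16799
  Eladerma: 0.46 × (1 − 0.91) × 0.66 = 0.027324
  Bellomys: 0.09 × (1 − 0.64) × 0.54 = 0.017496
The unnormalized weights sum to 0.32382.
P(Arvadon | evidence) ≈ 0.11101 / 0.32382 ≈ 0.343
P(Neopteryx | evidence) ≈ 0.16799 / 0.32382 ≈ 0.519
P(Eladerma | evidence) ≈ 0.027324 / 0.32382 ≈ 0.084
P(Bellomys | evidence) ≈ 0.017496 / 0.32382 ≈ 0.054
The largest is 0.519, so Neopteryx is most probable.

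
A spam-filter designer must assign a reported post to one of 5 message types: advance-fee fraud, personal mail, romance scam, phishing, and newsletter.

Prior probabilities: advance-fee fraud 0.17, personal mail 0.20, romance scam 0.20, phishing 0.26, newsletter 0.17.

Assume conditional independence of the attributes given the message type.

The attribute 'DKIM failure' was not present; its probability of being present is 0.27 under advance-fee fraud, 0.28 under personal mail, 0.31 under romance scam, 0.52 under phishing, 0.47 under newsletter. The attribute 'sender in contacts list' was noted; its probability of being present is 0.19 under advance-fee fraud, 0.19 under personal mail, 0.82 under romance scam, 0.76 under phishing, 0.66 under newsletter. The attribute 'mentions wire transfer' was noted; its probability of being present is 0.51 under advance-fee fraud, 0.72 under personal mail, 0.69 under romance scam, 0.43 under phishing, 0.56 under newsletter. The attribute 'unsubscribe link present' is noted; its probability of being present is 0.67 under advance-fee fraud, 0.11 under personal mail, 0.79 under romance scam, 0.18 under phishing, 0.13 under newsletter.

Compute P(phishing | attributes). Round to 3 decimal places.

0.088

Multiply each prior by the joint likelihood of the attribute pattern (using 1 − P(present | H) for each absent attribute):
  advance-fee fraud: 0.17 × (1 − 0.27) × 0.19 × 0.51 × 0.67 = 0.0080569
  personal mail: 0.20 × (1 − 0.28) × 0.19 × 0.72 × 0.11 = 0.0021669
  romance scam: 0.20 × (1 − 0.31) × 0.82 × 0.69 × 0.79 = 0.061684
  phishing: 0.26 × (1 − 0.52) × 0.76 × 0.43 × 0.18 = 0.0073412
  newsletter: 0.17 × (1 − 0.47) × 0.66 × 0.56 × 0.13 = 0.0043291
The unnormalized weights sum to 0.083578.
P(phishing | evidence) = 0.0073412 / 0.083578 ≈ 0.088.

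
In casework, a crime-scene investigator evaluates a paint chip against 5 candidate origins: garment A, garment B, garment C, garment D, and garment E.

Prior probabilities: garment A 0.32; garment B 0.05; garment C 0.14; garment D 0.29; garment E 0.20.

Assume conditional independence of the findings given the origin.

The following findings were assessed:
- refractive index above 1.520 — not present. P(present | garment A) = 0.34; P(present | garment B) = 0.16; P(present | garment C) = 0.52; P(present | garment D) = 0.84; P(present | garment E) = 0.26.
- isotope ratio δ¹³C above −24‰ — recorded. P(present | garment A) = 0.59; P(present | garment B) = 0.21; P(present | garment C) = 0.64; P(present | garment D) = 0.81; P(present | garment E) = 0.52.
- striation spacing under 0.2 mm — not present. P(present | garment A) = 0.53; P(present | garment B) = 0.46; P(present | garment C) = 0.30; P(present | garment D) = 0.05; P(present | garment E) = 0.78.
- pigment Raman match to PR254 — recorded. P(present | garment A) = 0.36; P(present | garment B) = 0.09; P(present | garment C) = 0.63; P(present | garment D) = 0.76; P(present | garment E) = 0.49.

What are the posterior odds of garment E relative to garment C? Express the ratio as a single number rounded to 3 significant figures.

The normalizing constant cancels in an odds ratio, so compute prior × likelihood for the two hypotheses only (using 1 − P(present | H) for each absent finding):
  garment E: 0.20 × (1 − 0.26) × 0.52 × (1 − 0.78) × 0.49 = 0.0082963
  garment C: 0.14 × (1 − 0.52) × 0.64 × (1 − 0.30) × 0.63 = 0.018967
Odds(garment E : garment C) = 0.0082963 / 0.018967 ≈ 0.437.

0.437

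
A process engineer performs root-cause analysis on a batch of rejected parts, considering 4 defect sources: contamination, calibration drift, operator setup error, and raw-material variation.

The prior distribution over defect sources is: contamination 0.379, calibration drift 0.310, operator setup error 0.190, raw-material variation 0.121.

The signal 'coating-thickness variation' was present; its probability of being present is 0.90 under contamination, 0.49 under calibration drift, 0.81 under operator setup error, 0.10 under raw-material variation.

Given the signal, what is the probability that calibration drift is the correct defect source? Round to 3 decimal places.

0.231

For each hypothesis, the unnormalized posterior weight is prior × likelihood:
  contamination: 0.379 × 0.90 = 0.3411
  calibration drift: 0.310 × 0.49 = 0.1519
  operator setup error: 0.190 × 0.81 = 0.1539
  raw-material variation: 0.121 × 0.10 = 0.0121
Marginal likelihood of the evidence = 0.659.
P(calibration drift | evidence) = 0.1519 / 0.659 ≈ 0.231.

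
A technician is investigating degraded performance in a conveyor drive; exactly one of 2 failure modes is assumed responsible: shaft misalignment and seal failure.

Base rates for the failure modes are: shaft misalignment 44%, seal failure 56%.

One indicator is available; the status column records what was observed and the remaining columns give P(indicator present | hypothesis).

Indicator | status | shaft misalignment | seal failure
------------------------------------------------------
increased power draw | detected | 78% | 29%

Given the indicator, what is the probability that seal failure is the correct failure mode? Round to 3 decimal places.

For each hypothesis, the unnormalized posterior weight is prior × likelihood:
  shaft misalignment: 0.44 × 0.78 = 0.3432
  seal failure: 0.56 × 0.29 = 0.1624
The unnormalized weights sum to 0.5056.
P(seal failure | evidence) = 0.1624 / 0.5056 ≈ 0.321.

0.321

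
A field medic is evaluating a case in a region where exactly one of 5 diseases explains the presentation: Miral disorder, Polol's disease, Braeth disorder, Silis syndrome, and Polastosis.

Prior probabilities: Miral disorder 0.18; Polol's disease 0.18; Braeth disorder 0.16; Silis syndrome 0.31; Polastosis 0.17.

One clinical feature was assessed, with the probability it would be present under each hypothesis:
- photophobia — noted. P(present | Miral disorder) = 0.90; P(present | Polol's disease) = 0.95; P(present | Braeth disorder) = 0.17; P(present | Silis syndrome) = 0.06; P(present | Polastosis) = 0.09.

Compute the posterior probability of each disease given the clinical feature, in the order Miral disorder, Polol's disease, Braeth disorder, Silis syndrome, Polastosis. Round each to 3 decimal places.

0.411, 0.434, 0.069, 0.047, 0.039

For each hypothesis, the unnormalized posterior weight is prior × likelihood:
  Miral disorder: 0.18 × 0.90 = 0.162
  Polol's disease: 0.18 × 0.95 = 0.171
  Braeth disorder: 0.16 × 0.17 = 0.0272
  Silis syndrome: 0.31 × 0.06 = 0.0186
  Polastosis: 0.17 × 0.09 = 0.0153
Marginal likelihood of the evidence = 0.3941.
P(Miral disorder | evidence) = 0.162 / 0.3941 ≈ 0.411
P(Polol's disease | evidence) = 0.171 / 0.3941 ≈ 0.434
P(Braeth disorder | evidence) = 0.0272 / 0.3941 ≈ 0.069
P(Silis syndrome | evidence) = 0.0186 / 0.3941 ≈ 0.047
P(Polastosis | evidence) = 0.0153 / 0.3941 ≈ 0.039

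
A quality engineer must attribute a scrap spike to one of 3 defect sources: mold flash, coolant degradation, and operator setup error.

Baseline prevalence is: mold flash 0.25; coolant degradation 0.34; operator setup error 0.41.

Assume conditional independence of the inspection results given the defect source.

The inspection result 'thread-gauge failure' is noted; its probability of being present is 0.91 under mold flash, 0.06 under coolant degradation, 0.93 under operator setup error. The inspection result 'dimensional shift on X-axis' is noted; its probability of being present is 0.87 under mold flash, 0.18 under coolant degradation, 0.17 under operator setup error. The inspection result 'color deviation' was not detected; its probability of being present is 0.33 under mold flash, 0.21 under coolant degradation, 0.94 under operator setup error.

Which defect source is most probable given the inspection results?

mold flash

By Bayes' rule with conditional independence, the unnormalized weight for each hypothesis is prior × ∏ likelihoods (using 1 − P(present | H) for each absent inspection result):
  mold flash: 0.25 × 0.91 × 0.87 × (1 − 0.33) = 0.13261
  coolant degradation: 0.34 × 0.06 × 0.18 × (1 − 0.21) = 0.0029009
  operator setup error: 0.41 × 0.93 × 0.17 × (1 − 0.94) = 0.0038893
Marginal likelihood of the evidence = 0.1394.
P(mold flash | evidence) ≈ 0.13261 / 0.1394 ≈ 0.951
P(coolant degradation | evidence) ≈ 0.0029009 / 0.1394 ≈ 0.021
P(operator setup error | evidence) ≈ 0.0038893 / 0.1394 ≈ 0.028
The largest is 0.951, so mold flash is most probable.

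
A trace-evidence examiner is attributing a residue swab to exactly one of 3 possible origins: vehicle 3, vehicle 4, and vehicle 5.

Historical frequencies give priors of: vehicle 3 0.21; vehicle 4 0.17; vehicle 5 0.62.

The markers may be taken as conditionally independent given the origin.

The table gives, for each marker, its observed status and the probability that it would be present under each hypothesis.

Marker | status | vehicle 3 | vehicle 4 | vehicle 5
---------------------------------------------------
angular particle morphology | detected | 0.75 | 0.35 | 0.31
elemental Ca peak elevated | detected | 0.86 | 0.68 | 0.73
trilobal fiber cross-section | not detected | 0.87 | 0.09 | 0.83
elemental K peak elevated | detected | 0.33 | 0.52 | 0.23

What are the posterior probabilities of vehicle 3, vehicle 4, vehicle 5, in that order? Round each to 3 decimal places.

0.191, 0.629, 0.180

Multiply each prior by the joint likelihood of the marker pattern (using 1 − P(present | H) for each absent marker):
  vehicle 3: 0.21 × 0.75 × 0.86 × (1 − 0.87) × 0.33 = 0.0058108
  vehicle 4: 0.17 × 0.35 × 0.68 × (1 − 0.09) × 0.52 = 0.019146
  vehicle 5: 0.62 × 0.31 × 0.73 × (1 − 0.83) × 0.23 = 0.005486
Marginal likelihood of the evidence = 0.030442.
P(vehicle 3 | evidence) = 0.0058108 / 0.030442 ≈ 0.191
P(vehicle 4 | evidence) = 0.019146 / 0.030442 ≈ 0.629
P(vehicle 5 | evidence) = 0.005486 / 0.030442 ≈ 0.180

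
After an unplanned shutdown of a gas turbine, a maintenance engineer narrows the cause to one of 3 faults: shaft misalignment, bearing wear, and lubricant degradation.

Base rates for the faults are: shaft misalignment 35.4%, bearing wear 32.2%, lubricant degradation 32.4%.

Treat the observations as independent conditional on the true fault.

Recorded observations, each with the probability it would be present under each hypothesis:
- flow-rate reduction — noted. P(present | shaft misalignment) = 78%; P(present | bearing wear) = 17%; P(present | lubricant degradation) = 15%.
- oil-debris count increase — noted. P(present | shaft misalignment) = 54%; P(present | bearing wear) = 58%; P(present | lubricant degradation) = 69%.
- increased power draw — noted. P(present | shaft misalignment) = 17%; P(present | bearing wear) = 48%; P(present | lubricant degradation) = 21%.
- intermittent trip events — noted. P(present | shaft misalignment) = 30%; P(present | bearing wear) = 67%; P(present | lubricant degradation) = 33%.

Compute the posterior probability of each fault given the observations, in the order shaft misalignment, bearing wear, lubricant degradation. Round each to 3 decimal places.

0.378, 0.507, 0.115

Multiply each prior by the joint likelihood of the evidence pattern:
  shaft misalignment: 0.354 × 0.78 × 0.54 × 0.17 × 0.30 = 0.0076043
  bearing wear: 0.322 × 0.17 × 0.58 × 0.48 × 0.67 = 0.010211
  lubricant degradation: 0.324 × 0.15 × 0.69 × 0.21 × 0.33 = 0.0023239
Marginal likelihood of the evidence = 0.020139.
P(shaft misalignment | evidence) = 0.0076043 / 0.020139 ≈ 0.378
P(bearing wear | evidence) = 0.010211 / 0.020139 ≈ 0.507
P(lubricant degradation | evidence) = 0.0023239 / 0.020139 ≈ 0.115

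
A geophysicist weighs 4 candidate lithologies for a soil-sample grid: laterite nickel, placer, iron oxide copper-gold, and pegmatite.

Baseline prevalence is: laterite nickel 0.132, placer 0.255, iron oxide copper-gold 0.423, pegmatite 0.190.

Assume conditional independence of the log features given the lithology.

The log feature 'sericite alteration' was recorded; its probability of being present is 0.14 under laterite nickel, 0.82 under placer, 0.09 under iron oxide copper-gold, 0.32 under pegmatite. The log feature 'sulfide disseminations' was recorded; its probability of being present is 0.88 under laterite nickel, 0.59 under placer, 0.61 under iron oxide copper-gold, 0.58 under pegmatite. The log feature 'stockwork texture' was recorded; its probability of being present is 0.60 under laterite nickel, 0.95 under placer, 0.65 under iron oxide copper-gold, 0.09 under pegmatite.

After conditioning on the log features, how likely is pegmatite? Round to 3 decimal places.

0.022

Multiply each prior by the joint likelihood of the log feature pattern:
  laterite nickel: 0.132 × 0.14 × 0.88 × 0.60 = 0.0097574
  placer: 0.255 × 0.82 × 0.59 × 0.95 = 0.1172
  iron oxide copper-gold: 0.423 × 0.09 × 0.61 × 0.65 = 0.015095
  pegmatite: 0.190 × 0.32 × 0.58 × 0.09 = 0.0031738
Normalizing constant Z = 0.0097574 + 0.1172 + 0.015095 + 0.0031738 = 0.14523.
P(pegmatite | evidence) = 0.0031738 / 0.14523 ≈ 0.022.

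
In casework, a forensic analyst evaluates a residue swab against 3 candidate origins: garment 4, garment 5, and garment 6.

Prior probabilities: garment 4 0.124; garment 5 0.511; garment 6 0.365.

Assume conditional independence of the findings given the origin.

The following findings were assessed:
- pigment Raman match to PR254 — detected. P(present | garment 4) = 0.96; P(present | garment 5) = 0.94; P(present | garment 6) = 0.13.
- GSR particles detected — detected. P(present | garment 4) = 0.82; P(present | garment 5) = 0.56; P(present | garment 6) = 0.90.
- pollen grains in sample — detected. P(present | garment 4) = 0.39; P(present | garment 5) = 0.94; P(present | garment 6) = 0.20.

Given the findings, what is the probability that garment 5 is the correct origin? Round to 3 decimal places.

0.844

Multiply each prior by the joint likelihood of the evidence pattern:
  garment 4: 0.124 × 0.96 × 0.82 × 0.39 = 0.038069
  garment 5: 0.511 × 0.94 × 0.56 × 0.94 = 0.25285
  garment 6: 0.365 × 0.13 × 0.90 × 0.20 = 0.008541
Normalizing constant Z = 0.038069 + 0.25285 + 0.008541 = 0.29946.
P(garment 5 | evidence) = 0.25285 / 0.29946 ≈ 0.844.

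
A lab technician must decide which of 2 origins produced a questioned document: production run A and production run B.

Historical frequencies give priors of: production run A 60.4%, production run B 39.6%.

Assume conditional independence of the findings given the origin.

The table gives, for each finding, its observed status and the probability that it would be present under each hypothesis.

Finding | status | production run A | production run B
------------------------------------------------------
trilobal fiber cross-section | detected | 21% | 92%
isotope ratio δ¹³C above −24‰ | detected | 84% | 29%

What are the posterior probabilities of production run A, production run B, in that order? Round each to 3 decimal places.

0.502, 0.498

Multiply each prior by the joint likelihood of the evidence pattern:
  production run A: 0.604 × 0.21 × 0.84 = 0.10655
  production run B: 0.396 × 0.92 × 0.29 = 0.10565
Normalizing constant Z = 0.10655 + 0.10565 = 0.2122.
P(production run A | evidence) = 0.10655 / 0.2122 ≈ 0.502
P(production run B | evidence) = 0.10565 / 0.2122 ≈ 0.498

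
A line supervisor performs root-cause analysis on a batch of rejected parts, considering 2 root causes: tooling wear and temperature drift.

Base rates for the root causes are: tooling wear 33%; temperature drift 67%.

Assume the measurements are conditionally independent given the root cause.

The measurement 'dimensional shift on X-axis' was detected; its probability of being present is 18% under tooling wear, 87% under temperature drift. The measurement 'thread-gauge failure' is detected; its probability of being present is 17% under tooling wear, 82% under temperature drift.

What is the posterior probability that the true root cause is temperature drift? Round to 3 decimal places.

0.979

By Bayes' rule with conditional independence, the unnormalized weight for each hypothesis is prior × ∏ likelihoods:
  tooling wear: 0.33 × 0.18 × 0.17 = 0.010098
  temperature drift: 0.67 × 0.87 × 0.82 = 0.47798
Normalizing constant Z = 0.010098 + 0.47798 = 0.48808.
P(temperature drift | evidence) = 0.47798 / 0.48808 ≈ 0.979.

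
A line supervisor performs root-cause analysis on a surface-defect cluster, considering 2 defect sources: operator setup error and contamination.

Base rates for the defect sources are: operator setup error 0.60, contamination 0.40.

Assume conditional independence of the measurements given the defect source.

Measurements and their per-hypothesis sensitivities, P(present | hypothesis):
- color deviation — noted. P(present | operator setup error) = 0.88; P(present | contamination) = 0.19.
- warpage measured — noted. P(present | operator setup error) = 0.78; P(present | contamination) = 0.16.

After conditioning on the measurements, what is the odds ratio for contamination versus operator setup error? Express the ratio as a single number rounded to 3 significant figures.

Unnormalized posterior weight (prior times the measurement likelihoods) for each of the two hypotheses:
  contamination: 0.40 × 0.19 × 0.16 = 0.01216
  operator setup error: 0.60 × 0.88 × 0.78 = 0.41184
Odds(contamination : operator setup error) = 0.01216 / 0.41184 ≈ 0.0295.

0.0295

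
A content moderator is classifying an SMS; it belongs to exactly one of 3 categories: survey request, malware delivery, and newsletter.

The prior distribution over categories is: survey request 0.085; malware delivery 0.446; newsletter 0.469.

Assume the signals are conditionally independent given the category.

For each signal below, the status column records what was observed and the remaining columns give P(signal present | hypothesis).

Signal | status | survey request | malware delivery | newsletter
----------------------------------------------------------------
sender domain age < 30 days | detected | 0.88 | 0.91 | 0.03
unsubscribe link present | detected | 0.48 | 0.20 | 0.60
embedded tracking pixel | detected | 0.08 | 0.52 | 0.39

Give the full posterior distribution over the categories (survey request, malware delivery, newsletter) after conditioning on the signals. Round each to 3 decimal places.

Multiply each prior by the joint likelihood of the signal pattern:
  survey request: 0.085 × 0.88 × 0.48 × 0.08 = 0.0028723
  malware delivery: 0.446 × 0.91 × 0.20 × 0.52 = 0.042209
  newsletter: 0.469 × 0.03 × 0.60 × 0.39 = 0.0032924
Normalizing constant Z = 0.0028723 + 0.042209 + 0.0032924 = 0.048374.
P(survey request | evidence) = 0.0028723 / 0.048374 ≈ 0.059
P(malware delivery | evidence) = 0.042209 / 0.048374 ≈ 0.873
P(newsletter | evidence) = 0.0032924 / 0.048374 ≈ 0.068

0.059, 0.873, 0.068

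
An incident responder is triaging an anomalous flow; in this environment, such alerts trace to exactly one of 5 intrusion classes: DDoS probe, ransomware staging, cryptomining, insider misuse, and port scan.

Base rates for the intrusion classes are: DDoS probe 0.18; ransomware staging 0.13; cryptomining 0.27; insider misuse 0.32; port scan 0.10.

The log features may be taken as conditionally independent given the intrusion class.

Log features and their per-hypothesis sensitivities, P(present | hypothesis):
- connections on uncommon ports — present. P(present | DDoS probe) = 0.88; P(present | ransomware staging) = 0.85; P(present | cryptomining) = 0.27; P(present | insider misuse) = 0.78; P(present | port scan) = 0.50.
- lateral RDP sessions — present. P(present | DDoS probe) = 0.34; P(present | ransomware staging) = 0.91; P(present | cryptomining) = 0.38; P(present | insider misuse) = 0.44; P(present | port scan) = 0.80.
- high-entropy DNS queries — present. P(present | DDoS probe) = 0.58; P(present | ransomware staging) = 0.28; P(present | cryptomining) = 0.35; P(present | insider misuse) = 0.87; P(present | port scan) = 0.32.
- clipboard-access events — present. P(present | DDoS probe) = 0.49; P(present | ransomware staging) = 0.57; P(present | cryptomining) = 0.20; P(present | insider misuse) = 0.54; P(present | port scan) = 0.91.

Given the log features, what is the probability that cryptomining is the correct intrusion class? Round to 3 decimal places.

By Bayes' rule with conditional independence, the unnormalized weight for each hypothesis is prior × ∏ likelihoods:
  DDoS probe: 0.18 × 0.88 × 0.34 × 0.58 × 0.49 = 0.015306
  ransomware staging: 0.13 × 0.85 × 0.91 × 0.28 × 0.57 = 0.016049
  cryptomining: 0.27 × 0.27 × 0.38 × 0.35 × 0.20 = 0.0019391
  insider misuse: 0.32 × 0.78 × 0.44 × 0.87 × 0.54 = 0.051595
  port scan: 0.10 × 0.50 × 0.80 × 0.32 × 0.91 = 0.011648
The unnormalized weights sum to 0.096537.
P(cryptomining | evidence) = 0.0019391 / 0.096537 ≈ 0.020.

0.020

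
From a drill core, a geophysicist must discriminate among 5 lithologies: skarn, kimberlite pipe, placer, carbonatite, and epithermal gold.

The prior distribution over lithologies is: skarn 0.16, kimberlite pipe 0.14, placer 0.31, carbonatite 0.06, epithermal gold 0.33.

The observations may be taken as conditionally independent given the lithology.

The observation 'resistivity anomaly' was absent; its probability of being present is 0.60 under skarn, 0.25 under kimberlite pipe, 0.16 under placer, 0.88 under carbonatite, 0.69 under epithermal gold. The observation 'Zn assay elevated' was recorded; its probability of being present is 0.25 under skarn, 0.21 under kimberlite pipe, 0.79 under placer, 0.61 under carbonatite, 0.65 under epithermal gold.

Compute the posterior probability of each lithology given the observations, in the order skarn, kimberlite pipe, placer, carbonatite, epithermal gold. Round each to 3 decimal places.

Multiply each prior by the joint likelihood of the evidence pattern (using 1 − P(present | H) for each absent observation):
  skarn: 0.16 × (1 − 0.60) × 0.25 = 0.016
  kimberlite pipe: 0.14 × (1 − 0.25) × 0.21 = 0.02205
  placer: 0.31 × (1 − 0.16) × 0.79 = 0.20572
  carbonatite: 0.06 × (1 − 0.88) × 0.61 = 0.004392
  epithermal gold: 0.33 × (1 − 0.69) × 0.65 = 0.066495
Normalizing constant Z = 0.016 + 0.02205 + 0.20572 + 0.004392 + 0.066495 = 0.31465.
P(skarn | evidence) = 0.016 / 0.31465 ≈ 0.051
P(kimberlite pipe | evidence) = 0.02205 / 0.31465 ≈ 0.070
P(placer | evidence) = 0.20572 / 0.31465 ≈ 0.654
P(carbonatite | evidence) = 0.004392 / 0.31465 ≈ 0.014
P(epithermal gold | evidence) = 0.066495 / 0.31465 ≈ 0.211

0.051, 0.070, 0.654, 0.014, 0.211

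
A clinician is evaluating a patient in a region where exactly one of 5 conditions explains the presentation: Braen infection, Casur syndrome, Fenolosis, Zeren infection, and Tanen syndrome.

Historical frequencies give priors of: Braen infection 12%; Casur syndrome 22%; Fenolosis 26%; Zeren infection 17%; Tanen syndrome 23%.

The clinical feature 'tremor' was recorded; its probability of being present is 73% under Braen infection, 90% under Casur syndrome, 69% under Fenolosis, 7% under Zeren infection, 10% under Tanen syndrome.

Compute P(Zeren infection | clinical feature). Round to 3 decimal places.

By Bayes' rule, the unnormalized weight for each hypothesis is prior × likelihood:
  Braen infection: 0.12 × 0.73 = 0.0876
  Casur syndrome: 0.22 × 0.90 = 0.198
  Fenolosis: 0.26 × 0.69 = 0.1794
  Zeren infection: 0.17 × 0.07 = 0.0119
  Tanen syndrome: 0.23 × 0.10 = 0.023
Marginal likelihood of the evidence = 0.4999.
P(Zeren infection | evidence) = 0.0119 / 0.4999 ≈ 0.024.

0.024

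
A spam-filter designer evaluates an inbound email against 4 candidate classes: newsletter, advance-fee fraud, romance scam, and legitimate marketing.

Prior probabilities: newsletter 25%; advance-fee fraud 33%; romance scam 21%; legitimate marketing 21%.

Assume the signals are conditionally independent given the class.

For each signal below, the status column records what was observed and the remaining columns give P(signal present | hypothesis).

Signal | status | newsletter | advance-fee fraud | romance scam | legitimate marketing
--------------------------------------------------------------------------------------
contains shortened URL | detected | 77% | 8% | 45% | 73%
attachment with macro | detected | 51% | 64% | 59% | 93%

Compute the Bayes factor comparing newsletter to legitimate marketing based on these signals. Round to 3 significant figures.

Joint likelihood of the signal pattern under each hypothesis:
  newsletter: 0.77 × 0.51 = 0.3927
  legitimate marketing: 0.73 × 0.93 = 0.6789
Bayes factor = 0.3927 / 0.6789 ≈ 0.578

0.578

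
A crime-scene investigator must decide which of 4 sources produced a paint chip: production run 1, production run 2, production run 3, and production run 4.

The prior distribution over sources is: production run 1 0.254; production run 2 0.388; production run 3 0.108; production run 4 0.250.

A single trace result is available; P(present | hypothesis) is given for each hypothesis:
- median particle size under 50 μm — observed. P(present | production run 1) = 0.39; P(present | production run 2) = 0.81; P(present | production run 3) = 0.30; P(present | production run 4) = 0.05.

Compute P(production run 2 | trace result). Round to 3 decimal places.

Multiply each prior by the likelihood of the trace result:
  production run 1: 0.254 × 0.39 = 0.09906
  production run 2: 0.388 × 0.81 = 0.31428
  production run 3: 0.108 × 0.30 = 0.0324
  production run 4: 0.250 × 0.05 = 0.0125
The unnormalized weights sum to 0.45824.
P(production run 2 | evidence) = 0.31428 / 0.45824 ≈ 0.686.

0.686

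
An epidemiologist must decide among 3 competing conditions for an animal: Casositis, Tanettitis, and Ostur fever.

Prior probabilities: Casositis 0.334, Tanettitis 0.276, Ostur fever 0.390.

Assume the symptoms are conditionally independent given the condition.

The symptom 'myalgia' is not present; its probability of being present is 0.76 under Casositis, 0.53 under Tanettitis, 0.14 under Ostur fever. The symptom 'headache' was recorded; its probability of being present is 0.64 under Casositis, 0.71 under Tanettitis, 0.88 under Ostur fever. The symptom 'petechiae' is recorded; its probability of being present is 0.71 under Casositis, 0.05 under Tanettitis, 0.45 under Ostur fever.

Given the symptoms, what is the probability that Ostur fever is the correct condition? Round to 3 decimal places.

For each hypothesis, the unnormalized posterior weight is prior × product of the symptom likelihoods (using 1 − P(present | H) for each absent symptom):
  Casositis: 0.334 × (1 − 0.76) × 0.64 × 0.71 = 0.036425
  Tanettitis: 0.276 × (1 − 0.53) × 0.71 × 0.05 = 0.0046051
  Ostur fever: 0.390 × (1 − 0.14) × 0.88 × 0.45 = 0.13282
The unnormalized weights sum to 0.17385.
P(Ostur fever | evidence) = 0.13282 / 0.17385 ≈ 0.764.

0.764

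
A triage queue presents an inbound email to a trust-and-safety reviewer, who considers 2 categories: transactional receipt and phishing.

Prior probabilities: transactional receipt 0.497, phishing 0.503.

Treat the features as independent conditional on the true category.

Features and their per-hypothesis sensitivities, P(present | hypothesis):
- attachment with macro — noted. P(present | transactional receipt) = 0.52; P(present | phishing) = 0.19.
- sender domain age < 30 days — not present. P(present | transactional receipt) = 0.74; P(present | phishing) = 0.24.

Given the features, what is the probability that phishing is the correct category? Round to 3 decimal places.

0.519

By Bayes' rule with conditional independence, the unnormalized weight for each hypothesis is prior × ∏ likelihoods (using 1 − P(present | H) for each absent feature):
  transactional receipt: 0.497 × 0.52 × (1 − 0.74) = 0.067194
  phishing: 0.503 × 0.19 × (1 − 0.24) = 0.072633
Marginal likelihood of the evidence = 0.13983.
P(phishing | evidence) = 0.072633 / 0.13983 ≈ 0.519.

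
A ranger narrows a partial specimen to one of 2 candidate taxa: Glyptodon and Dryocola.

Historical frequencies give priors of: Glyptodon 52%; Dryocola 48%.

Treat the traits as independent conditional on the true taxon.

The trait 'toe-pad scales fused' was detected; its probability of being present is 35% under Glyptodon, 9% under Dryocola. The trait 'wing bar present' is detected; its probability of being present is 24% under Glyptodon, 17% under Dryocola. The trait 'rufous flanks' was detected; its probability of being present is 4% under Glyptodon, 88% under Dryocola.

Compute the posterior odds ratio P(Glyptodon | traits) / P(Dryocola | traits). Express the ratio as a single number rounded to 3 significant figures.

0.270

Unnormalized posterior weight (prior times the trait likelihoods) for each of the two hypotheses:
  Glyptodon: 0.52 × 0.35 × 0.24 × 0.04 = 0.0017472
  Dryocola: 0.48 × 0.09 × 0.17 × 0.88 = 0.0064627
Posterior odds = 0.0017472 / 0.0064627 ≈ 0.270.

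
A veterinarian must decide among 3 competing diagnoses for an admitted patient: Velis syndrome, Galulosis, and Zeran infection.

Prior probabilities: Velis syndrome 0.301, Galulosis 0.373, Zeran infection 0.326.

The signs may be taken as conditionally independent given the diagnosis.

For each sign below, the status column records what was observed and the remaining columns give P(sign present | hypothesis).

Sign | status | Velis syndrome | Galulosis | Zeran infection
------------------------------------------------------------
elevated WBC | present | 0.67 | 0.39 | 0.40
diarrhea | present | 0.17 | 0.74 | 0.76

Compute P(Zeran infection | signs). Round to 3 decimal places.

By Bayes' rule with conditional independence, the unnormalized weight for each hypothesis is prior × ∏ likelihoods:
  Velis syndrome: 0.301 × 0.67 × 0.17 = 0.034284
  Galulosis: 0.373 × 0.39 × 0.74 = 0.10765
  Zeran infection: 0.326 × 0.40 × 0.76 = 0.099104
The unnormalized weights sum to 0.24104.
P(Zeran infection | evidence) = 0.099104 / 0.24104 ≈ 0.411.

0.411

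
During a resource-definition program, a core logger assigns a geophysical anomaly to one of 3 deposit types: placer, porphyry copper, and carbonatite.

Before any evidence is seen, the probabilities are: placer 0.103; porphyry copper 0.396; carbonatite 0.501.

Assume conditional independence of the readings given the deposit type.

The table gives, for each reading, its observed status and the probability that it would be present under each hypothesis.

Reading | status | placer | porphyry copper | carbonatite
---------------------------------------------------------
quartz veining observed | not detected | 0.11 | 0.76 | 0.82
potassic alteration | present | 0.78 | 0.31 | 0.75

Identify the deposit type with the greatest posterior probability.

By Bayes' rule with conditional independence, the unnormalized weight for each hypothesis is prior × ∏ likelihoods (using 1 − P(present | H) for each absent reading):
  placer: 0.103 × (1 − 0.11) × 0.78 = 0.071503
  porphyry copper: 0.396 × (1 − 0.76) × 0.31 = 0.029462
  carbonatite: 0.501 × (1 − 0.82) × 0.75 = 0.067635
Normalizing constant Z = 0.071503 + 0.029462 + 0.067635 = 0.1686.
P(placer | evidence) ≈ 0.071503 / 0.1686 ≈ 0.424
P(porphyry copper | evidence) ≈ 0.029462 / 0.1686 ≈ 0.175
P(carbonatite | evidence) ≈ 0.067635 / 0.1686 ≈ 0.401
The largest is 0.424, so placer is most probable.

placer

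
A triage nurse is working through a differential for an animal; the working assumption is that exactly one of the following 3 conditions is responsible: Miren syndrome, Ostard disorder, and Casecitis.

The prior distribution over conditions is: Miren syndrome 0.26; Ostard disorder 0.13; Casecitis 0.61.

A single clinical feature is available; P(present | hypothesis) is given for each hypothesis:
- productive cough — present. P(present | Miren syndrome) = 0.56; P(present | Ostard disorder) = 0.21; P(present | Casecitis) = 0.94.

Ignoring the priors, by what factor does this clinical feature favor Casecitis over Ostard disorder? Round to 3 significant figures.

The Bayes factor is the ratio of the two likelihoods.
  Casecitis: 0.94
  Ostard disorder: 0.21
Bayes factor = 0.94 / 0.21 ≈ 4.48

4.48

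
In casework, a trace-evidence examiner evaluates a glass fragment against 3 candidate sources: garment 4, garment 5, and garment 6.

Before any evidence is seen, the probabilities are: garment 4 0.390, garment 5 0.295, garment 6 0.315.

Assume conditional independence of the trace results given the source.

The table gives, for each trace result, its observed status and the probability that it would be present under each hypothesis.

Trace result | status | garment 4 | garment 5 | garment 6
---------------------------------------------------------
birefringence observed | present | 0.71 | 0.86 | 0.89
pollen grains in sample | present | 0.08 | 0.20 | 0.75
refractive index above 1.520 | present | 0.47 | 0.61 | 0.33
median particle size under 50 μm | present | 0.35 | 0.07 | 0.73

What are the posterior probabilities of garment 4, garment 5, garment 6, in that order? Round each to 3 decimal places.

By Bayes' rule with conditional independence, the unnormalized weight for each hypothesis is prior × ∏ likelihoods:
  garment 4: 0.390 × 0.71 × 0.08 × 0.47 × 0.35 = 0.003644
  garment 5: 0.295 × 0.86 × 0.20 × 0.61 × 0.07 = 0.0021666
  garment 6: 0.315 × 0.89 × 0.75 × 0.33 × 0.73 = 0.050652
Marginal likelihood of the evidence = 0.056463.
P(garment 4 | evidence) = 0.003644 / 0.056463 ≈ 0.065
P(garment 5 | evidence) = 0.0021666 / 0.056463 ≈ 0.038
P(garment 6 | evidence) = 0.050652 / 0.056463 ≈ 0.897

0.065, 0.038, 0.897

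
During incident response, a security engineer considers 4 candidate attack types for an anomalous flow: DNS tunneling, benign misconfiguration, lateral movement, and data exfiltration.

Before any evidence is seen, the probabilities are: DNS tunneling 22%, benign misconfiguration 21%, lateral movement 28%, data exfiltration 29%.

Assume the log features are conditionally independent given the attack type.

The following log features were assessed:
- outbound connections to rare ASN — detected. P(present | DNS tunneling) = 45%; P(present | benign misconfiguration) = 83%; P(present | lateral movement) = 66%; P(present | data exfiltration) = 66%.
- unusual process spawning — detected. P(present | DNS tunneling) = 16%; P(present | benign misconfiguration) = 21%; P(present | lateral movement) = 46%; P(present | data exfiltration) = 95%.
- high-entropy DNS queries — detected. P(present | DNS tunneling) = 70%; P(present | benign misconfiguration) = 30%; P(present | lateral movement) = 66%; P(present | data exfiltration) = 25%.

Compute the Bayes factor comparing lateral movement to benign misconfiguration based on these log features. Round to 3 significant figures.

The Bayes factor is the ratio of the joint likelihoods of the log feature pattern under the two hypotheses.
  lateral movement: 0.66 × 0.46 × 0.66 = 0.20038
  benign misconfiguration: 0.83 × 0.21 × 0.30 = 0.05229
Bayes factor = 0.20038 / 0.05229 ≈ 3.83

3.83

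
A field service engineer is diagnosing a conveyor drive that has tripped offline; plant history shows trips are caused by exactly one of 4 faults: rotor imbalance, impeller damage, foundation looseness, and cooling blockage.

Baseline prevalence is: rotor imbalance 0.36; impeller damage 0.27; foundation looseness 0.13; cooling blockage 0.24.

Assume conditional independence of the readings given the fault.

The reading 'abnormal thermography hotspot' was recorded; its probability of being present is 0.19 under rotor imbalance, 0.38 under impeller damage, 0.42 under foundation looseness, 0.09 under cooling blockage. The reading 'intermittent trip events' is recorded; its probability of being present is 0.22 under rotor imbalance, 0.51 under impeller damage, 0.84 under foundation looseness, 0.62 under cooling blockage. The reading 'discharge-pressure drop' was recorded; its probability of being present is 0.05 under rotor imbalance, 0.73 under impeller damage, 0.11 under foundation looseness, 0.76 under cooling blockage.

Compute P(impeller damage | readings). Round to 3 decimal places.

Multiply each prior by the joint likelihood of the reading pattern:
  rotor imbalance: 0.36 × 0.19 × 0.22 × 0.05 = 0.0007524
  impeller damage: 0.27 × 0.38 × 0.51 × 0.73 = 0.038198
  foundation looseness: 0.13 × 0.42 × 0.84 × 0.11 = 0.005045
  cooling blockage: 0.24 × 0.09 × 0.62 × 0.76 = 0.010178
The unnormalized weights sum to 0.054173.
P(impeller damage | evidence) = 0.038198 / 0.054173 ≈ 0.705.

0.705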